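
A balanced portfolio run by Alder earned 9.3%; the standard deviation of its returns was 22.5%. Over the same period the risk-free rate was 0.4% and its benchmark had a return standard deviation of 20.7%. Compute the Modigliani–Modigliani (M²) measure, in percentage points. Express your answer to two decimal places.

Sharpe = (Rp − Rf) / σp = (9.3% − 0.4%) / 22.5% = 0.3956
M² = Rf + Sharpe × σm = 0.4% + 0.3956 × 20.7% = 8.5889%

8.59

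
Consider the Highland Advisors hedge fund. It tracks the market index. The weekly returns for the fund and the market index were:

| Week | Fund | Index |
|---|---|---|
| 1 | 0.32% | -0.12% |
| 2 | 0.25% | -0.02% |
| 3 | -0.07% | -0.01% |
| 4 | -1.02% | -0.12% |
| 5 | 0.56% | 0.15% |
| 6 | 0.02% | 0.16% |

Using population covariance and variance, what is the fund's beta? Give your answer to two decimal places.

r̄p = 0.0100%,  r̄m = 0.0067%
Cov = Σ(rp − r̄p)(rm − r̄m) / 6 = 0.0278
Var(rm) = Σ(rm − r̄m)² / 6 = 0.0129
β = Cov / Var = 0.0278 / 0.0129 = 2.1550

2.16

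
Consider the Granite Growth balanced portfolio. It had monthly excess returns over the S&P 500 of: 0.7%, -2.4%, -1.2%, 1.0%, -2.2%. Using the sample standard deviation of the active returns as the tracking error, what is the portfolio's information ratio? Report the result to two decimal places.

Mean return r̄ = -4.10 / 5 = -0.8200%
Sample std dev = √[10.1680 / 4] = 1.5944%
IR = r̄ / tracking error = -0.8200 / 1.5944 = -0.5143

-0.51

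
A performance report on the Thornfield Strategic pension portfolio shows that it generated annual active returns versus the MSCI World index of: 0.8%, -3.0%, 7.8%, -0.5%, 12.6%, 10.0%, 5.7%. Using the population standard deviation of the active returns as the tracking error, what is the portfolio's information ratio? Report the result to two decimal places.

Mean return r̄ = 33.40 / 7 = 4.7714%
Population std dev = √[202.6143 / 7] = 5.3800%
IR = r̄ / tracking error = 4.7714 / 5.3800 = 0.8869

0.89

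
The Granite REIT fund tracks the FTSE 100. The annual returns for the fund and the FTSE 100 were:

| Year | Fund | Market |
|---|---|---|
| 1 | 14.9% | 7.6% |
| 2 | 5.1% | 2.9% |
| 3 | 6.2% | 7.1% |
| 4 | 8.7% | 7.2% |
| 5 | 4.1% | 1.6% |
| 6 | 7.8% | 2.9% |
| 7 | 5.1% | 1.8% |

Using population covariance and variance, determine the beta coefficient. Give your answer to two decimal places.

r̄p = 7.4143%,  r̄m = 4.4429%
Cov = Σ(rp − r̄p)(rm − r̄m) / 7 = 6.0665
Var(rm) = Σ(rm − r̄m)² / 7 = 6.3510
β = Cov / Var = 6.0665 / 6.3510 = 0.9552

0.96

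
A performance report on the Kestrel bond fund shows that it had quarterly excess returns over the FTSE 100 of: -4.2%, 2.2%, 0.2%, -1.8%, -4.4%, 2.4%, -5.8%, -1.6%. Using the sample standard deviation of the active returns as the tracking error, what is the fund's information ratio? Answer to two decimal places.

-0.53

μ = (-4.2 + 2.2 + 0.2 − 1.8 − 4.4 + 2.4 − 5.8 − 1.6) / 8 = -13.00 / 8 = -1.6250%
Σ(r − μ)² = 65.9550; sample σ = √(65.9550/7) = 3.0696%
IR = μ / tracking error = -1.6250 / 3.0696 = -0.5294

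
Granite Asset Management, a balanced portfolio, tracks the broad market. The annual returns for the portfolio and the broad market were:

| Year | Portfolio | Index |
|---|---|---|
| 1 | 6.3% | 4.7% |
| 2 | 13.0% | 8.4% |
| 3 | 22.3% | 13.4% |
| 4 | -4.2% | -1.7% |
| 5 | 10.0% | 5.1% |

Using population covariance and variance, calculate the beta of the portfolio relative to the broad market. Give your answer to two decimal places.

r̄p = 9.4800%,  r̄m = 5.9800%
Cov = Σ(rp − r̄p)(rm − r̄m) / 5 = 42.4636
Var(rm) = Σ(rm − r̄m)² / 5 = 24.4616
β = Cov / Var = 42.4636 / 24.4616 = 1.7359

1.74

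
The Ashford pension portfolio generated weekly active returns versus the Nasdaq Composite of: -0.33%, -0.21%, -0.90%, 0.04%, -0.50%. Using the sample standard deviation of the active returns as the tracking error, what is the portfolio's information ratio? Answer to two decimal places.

-1.08

μ = (-0.33 − 0.21 − 0.9 + 0.04 − 0.5) / 5 = -1.900 / 5 = -0.3800%
Σ(r − μ)² = 0.4926; sample σ = √(0.4926/4) = 0.3509%
IR = μ / tracking error = -0.3800 / 0.3509 = -1.0829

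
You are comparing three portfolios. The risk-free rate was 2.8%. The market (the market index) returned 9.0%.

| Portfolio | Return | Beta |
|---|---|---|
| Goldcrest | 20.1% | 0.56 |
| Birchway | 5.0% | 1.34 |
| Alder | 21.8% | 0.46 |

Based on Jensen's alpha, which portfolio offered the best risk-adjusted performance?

Goldcrest: α = 20.1% − [2.8% + 0.56 × (9.0% − 2.8%)] = 13.828
Birchway: α = 5.0% − [2.8% + 1.34 × (9.0% − 2.8%)] = -6.108
Alder: α = 21.8% − [2.8% + 0.46 × (9.0% − 2.8%)] = 16.148
Highest: Alder (16.148).

Alder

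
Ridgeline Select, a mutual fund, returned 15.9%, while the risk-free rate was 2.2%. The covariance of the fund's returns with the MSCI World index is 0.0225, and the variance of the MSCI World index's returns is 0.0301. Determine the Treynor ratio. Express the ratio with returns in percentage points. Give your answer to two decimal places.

18.33

β = Cov / Var = 0.0225 / 0.0301 = 0.7475
Treynor = (Rp − Rf) / β = (15.9% − 2.2%) / 0.7475 = 13.70 / 0.7475 = 18.3278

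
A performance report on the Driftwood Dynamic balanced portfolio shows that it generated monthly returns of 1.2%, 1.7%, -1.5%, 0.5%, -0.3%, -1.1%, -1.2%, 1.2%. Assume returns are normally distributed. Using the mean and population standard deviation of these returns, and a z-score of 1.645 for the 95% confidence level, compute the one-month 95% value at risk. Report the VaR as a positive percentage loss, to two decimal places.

r̄ = (1.2 + 1.7 − 1.5 + 0.5 − 0.3 − 1.1 − 1.2 + 1.2) / 8 = 0.50 / 8 = 0.0625%
Σ(r − r̄)² = 10.9788; population σ = √(10.9788/8) = 1.1715%
VaR = −(r̄ − z·σ) = −(0.0625 − 1.645 × 1.1715) = −(-1.8646) = 1.8646%

1.86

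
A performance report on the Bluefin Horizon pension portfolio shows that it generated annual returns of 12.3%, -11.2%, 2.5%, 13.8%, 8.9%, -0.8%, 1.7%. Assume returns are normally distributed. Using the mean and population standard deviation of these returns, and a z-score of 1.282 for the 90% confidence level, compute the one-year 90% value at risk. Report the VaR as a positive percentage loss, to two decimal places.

r̄ = (12.3 − 11.2 + 2.5 + 13.8 + 8.9 − 0.8 + 1.7) / 7 = 27.20 / 7 = 3.8857%
Σ(r − r̄)² = (12.3 − 3.8857)² + (-11.2 − 3.8857)² + (2.5 − 3.8857)² + … = 450.4686
σ = √[450.4686 / 7] = 8.0220%
VaR = −(r̄ − z·σ) = −(3.8857 − 1.282 × 8.0220) = −(-6.3985) = 6.3985%

6.40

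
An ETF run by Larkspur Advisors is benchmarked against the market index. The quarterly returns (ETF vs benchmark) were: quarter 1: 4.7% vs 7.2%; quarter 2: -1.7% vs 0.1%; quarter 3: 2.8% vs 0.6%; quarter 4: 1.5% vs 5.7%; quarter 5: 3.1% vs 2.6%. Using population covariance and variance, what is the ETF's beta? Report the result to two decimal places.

r̄p = 2.0800%,  r̄m = 3.2400%
Cov = Σ(rp − r̄p)(rm − r̄m) / 5 = 3.6528
Var(rm) = Σ(rm − r̄m)² / 5 = 7.7944
β = Cov / Var = 3.6528 / 7.7944 = 0.4686

0.47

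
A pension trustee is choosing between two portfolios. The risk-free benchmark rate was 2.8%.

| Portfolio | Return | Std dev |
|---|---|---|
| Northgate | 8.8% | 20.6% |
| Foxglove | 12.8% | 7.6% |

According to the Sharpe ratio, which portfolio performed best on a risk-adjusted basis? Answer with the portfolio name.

Foxglove

Northgate: Sharpe ratio = (8.8% − 2.8%) / 20.6% = 0.291
Foxglove: Sharpe ratio = (12.8% − 2.8%) / 7.6% = 1.316
Highest: Foxglove (1.316).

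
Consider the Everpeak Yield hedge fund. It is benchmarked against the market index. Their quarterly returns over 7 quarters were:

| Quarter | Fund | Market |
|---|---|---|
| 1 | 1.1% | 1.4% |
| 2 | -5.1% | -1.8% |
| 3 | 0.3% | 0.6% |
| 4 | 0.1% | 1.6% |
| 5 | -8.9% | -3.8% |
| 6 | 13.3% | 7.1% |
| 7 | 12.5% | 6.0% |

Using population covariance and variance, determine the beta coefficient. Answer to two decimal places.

r̄p = 1.9000%,  r̄m = 1.5857%
Cov = Σ(rp − r̄p)(rm − r̄m) / 7 = 27.6029
Var(rm) = Σ(rm − r̄m)² / 7 = 13.0527
β = Cov / Var = 27.6029 / 13.0527 = 2.1147

2.11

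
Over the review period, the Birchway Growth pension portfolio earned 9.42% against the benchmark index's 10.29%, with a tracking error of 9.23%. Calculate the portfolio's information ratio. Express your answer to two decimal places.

IR = (Rp − Rb) / TE = (9.42% − 10.29%) / 9.23% = -0.87% / 9.23% = -0.0943

-0.09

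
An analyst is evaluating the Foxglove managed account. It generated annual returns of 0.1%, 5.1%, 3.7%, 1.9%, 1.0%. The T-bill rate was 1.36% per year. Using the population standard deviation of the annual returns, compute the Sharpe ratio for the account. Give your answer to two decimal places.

r̄ = (0.1 + 5.1 + 3.7 + 1.9 + 1) / 5 = 2.3600%
Σ(r − r̄)² = 16.4720; population σ = √(16.4720/5) = 1.8150%
Sharpe = (r̄ − rf) / σ = (2.3600 − 1.36) / 1.8150 = 1.0000 / 1.8150 = 0.5510

0.55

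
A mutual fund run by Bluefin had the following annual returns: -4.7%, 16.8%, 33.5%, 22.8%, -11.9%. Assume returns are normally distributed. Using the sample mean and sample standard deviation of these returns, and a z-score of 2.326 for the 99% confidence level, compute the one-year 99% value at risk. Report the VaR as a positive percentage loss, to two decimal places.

Mean return r̄ = 56.50 / 5 = 11.3000%
Sample std dev = √[1449.5800 / 4] = 19.0367%
VaR = −(r̄ − z·σ) = −(11.3000 − 2.326 × 19.0367) = −(-32.9794) = 32.9794%

32.98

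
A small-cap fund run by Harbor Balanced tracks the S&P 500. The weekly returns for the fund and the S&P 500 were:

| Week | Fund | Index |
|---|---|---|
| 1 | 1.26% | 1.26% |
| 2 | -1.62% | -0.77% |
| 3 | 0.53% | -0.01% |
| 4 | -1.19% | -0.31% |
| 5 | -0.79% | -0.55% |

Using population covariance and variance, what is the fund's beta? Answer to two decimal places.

r̄p = -0.3620%,  r̄m = -0.0760%
Cov = Σ(rp − r̄p)(rm − r̄m) / 5 = 0.6991
Var(rm) = Σ(rm − r̄m)² / 5 = 0.5101
β = Cov / Var = 0.6991 / 0.5101 = 1.3705

1.37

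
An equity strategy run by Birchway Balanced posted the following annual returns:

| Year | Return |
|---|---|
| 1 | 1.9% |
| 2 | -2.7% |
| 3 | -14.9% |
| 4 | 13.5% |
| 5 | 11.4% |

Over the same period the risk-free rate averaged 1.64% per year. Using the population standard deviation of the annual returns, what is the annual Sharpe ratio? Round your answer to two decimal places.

0.02

r̄ = (1.9 − 2.7 − 14.9 + 13.5 + 11.4) / 5 = 9.20 / 5 = 1.8400%
Population std dev = √[528.1920 / 5] = 10.2781%
Sharpe = (r̄ − rf) / σ = (1.8400 − 1.64) / 10.2781 = 0.2000 / 10.2781 = 0.0195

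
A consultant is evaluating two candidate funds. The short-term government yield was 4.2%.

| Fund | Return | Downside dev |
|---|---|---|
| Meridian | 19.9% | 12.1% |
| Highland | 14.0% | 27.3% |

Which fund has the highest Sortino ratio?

Meridian: Sortino ratio = (19.9% − 4.2%) / 12.1% = 1.298
Highland: Sortino ratio = (14.0% − 4.2%) / 27.3% = 0.359
Highest: Meridian (1.298).

Meridian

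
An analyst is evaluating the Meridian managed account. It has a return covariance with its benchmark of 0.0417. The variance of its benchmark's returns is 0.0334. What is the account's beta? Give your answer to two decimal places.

1.25

β = Cov(Rp, Rm) / Var(Rm) = 0.0417 / 0.0334 = 1.2485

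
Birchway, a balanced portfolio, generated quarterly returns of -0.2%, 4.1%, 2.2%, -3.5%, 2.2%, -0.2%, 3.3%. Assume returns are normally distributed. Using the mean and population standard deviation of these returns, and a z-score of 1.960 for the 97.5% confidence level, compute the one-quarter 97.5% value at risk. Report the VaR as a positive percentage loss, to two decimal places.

r̄ = (-0.2 + 4.1 + 2.2 − 3.5 + 2.2 − 0.2 + 3.3) / 7 = 1.1286%
Σ(r − r̄)² = (-0.2 − 1.1286)² + (4.1 − 1.1286)² + … = 40.7943
population σ = √(40.7943 / 7) = √5.8278 = 2.4141%
VaR = −(r̄ − z·σ) = −(1.1286 − 1.960 × 2.4141) = −(-3.6030) = 3.6030%

3.60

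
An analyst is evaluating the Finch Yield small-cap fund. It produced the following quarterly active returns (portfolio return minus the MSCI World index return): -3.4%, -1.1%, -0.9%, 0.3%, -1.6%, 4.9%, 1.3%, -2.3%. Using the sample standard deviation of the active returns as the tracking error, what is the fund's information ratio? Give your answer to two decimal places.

r̄ = (-3.4 − 1.1 − 0.9 + 0.3 − 1.6 + 4.9 + 1.3 − 2.3) / 8 = -0.3500%
Sample σ = √[Σ(r − r̄)² / 7] = √[46.2400 / 7] = √6.6057 = 2.5702%
IR = r̄ / tracking error = -0.3500 / 2.5702 = -0.1362

-0.14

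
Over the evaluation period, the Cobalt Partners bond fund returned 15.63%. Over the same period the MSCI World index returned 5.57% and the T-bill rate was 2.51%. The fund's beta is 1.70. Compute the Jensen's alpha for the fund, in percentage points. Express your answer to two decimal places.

CAPM expected return = Rf + β(Rm − Rf) = 2.51% + 1.70 × (5.57% − 2.51%) = 2.51 + 1.70 × 3.06 = 7.7120%
Jensen's α = Rp − E[R] = 15.63% − 7.7120% = 7.9180

7.92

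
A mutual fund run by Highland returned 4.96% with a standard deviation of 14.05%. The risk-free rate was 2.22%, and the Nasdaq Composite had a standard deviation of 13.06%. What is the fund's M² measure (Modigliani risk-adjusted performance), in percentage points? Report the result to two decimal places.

4.77

Sharpe = (Rp − Rf) / σp = (4.96% − 2.22%) / 14.05% = 0.1950
M² = Rf + Sharpe × σm = 2.22% + 0.1950 × 13.06% = 4.7667%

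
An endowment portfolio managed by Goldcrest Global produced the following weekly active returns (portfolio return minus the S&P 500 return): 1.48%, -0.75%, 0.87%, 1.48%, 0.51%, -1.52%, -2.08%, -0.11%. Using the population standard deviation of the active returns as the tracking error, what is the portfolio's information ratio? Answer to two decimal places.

-0.01

r̄ = (1.48 − 0.75 + 0.87 + 1.48 + 0.51 − 1.52 − 2.08 − 0.11) / 8 = -0.120 / 8 = -0.0150%
Σ(r − r̄)² = 12.6074; population σ = √(12.6074/8) = 1.2554%
IR = r̄ / tracking error = -0.0150 / 1.2554 = -0.0119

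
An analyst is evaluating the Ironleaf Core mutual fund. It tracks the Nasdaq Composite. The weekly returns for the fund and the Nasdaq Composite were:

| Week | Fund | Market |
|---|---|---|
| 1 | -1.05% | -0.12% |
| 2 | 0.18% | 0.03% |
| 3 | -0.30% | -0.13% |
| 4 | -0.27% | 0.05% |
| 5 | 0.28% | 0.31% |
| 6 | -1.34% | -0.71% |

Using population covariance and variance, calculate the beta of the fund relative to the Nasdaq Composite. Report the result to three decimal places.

1.649

r̄p = -0.4167%,  r̄m = -0.0950%
Cov = Σ(rp − r̄p)(rm − r̄m) / 6 = 0.1596
Var(rm) = Σ(rm − r̄m)² / 6 = 0.0968
β = Cov / Var = 0.1596 / 0.0968 = 1.6488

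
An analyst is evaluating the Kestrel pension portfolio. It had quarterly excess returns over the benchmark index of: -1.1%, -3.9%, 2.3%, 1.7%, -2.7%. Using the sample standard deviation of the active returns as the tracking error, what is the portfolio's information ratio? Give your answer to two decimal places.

-0.27

r̄ = (-1.1 − 3.9 + 2.3 + 1.7 − 2.7) / 5 = -3.70 / 5 = -0.7400%
Sample std dev = √[29.1520 / 4] = 2.6996%
IR = r̄ / tracking error = -0.7400 / 2.6996 = -0.2741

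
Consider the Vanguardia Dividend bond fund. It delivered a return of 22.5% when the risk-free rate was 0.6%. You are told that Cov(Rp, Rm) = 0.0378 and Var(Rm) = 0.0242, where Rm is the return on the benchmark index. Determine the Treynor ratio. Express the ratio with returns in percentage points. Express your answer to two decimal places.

β = Cov / Var = 0.0378 / 0.0242 = 1.5620
Treynor = (Rp − Rf) / β = (22.5% − 0.6%) / 1.5620 = 21.90 / 1.5620 = 14.0205

14.02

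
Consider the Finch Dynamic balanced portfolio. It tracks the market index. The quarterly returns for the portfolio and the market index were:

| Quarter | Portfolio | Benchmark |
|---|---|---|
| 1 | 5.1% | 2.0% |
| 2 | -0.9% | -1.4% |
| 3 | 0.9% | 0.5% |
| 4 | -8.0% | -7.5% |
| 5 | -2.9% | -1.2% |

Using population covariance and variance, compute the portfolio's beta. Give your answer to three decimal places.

r̄p = -1.1600%,  r̄m = -1.5200%
Cov = Σ(rp − r̄p)(rm − r̄m) / 5 = 13.3148
Var(rm) = Σ(rm − r̄m)² / 5 = 10.4696
β = Cov / Var = 13.3148 / 10.4696 = 1.2718

1.272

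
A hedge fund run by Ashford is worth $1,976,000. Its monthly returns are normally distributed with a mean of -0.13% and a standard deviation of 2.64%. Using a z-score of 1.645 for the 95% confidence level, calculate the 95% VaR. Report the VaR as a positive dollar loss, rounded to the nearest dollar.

Return at the 95% tail: μ − z·σ = -0.13% − 1.645 × 2.64% = -0.13 − 4.3428 = -4.4728%
VaR = −(-4.4728%) × $1,976,000 = 4.4728% × $1,976,000 = $88,383

$88,383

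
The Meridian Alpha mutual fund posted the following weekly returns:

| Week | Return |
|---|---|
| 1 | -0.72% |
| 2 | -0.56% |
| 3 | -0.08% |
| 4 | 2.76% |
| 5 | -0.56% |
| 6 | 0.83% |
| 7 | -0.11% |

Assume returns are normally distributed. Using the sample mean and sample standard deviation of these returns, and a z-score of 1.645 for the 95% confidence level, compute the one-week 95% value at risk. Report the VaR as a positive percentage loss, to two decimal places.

1.81

Mean return μ = 1.560 / 7 = 0.2229%
Sample σ = √[Σ(r − μ)² / 6] = √[9.1229 / 6] = √1.5205 = 1.2331%
VaR = −(μ − z·σ) = −(0.2229 − 1.645 × 1.2331) = −(-1.8055) = 1.8055%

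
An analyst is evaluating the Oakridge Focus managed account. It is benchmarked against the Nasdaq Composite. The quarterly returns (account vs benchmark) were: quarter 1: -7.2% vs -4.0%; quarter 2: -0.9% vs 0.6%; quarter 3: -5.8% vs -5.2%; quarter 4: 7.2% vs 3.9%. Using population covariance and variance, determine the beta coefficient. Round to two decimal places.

r̄p = -1.6750%,  r̄m = -1.1750%
Cov = Σ(rp − r̄p)(rm − r̄m) / 4 = 19.6569
Var(rm) = Σ(rm − r̄m)² / 4 = 13.2719
β = Cov / Var = 19.6569 / 13.2719 = 1.4811

1.48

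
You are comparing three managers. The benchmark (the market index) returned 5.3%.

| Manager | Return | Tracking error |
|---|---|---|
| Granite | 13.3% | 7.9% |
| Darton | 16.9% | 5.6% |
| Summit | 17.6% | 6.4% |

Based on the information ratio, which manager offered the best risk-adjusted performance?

Darton

Granite: IR = (13.3% − 5.3%) / 7.9% = 1.013
Darton: IR = (16.9% − 5.3%) / 5.6% = 2.071
Summit: IR = (17.6% − 5.3%) / 6.4% = 1.922
Highest: Darton (2.071).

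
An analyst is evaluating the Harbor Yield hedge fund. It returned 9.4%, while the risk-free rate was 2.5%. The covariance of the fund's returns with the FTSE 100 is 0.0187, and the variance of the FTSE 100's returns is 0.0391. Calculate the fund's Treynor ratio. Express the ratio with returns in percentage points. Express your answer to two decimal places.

β = Cov / Var = 0.0187 / 0.0391 = 0.4783
Treynor = (Rp − Rf) / β = (9.4% − 2.5%) / 0.4783 = 6.90 / 0.4783 = 14.4261

14.43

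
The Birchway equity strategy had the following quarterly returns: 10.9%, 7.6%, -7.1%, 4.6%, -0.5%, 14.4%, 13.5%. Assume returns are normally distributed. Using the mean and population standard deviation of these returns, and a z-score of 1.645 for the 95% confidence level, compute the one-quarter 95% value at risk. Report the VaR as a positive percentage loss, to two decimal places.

Mean return r̄ = 43.40 / 7 = 6.2000%
Population std dev = √[368.9200 / 7] = 7.2597%
VaR = −(r̄ − z·σ) = −(6.2000 − 1.645 × 7.2597) = −(-5.7422) = 5.7422%

5.74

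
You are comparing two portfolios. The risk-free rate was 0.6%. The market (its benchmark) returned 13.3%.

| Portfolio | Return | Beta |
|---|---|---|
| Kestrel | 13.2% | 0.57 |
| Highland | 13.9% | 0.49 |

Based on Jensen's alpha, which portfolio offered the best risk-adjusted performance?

Kestrel: α = 13.2% − [0.6% + 0.57 × (13.3% − 0.6%)] = 5.361
Highland: α = 13.9% − [0.6% + 0.49 × (13.3% − 0.6%)] = 7.077
Highest: Highland (7.077).

Highland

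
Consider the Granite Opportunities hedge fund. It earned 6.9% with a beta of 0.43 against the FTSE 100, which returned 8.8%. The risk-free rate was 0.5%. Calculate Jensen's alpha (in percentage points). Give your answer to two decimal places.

2.83

CAPM expected return = Rf + β(Rm − Rf) = 0.5% + 0.43 × (8.8% − 0.5%) = 0.5 + 0.43 × 8.30 = 4.0690%
Jensen's α = Rp − E[R] = 6.9% − 4.0690% = 2.8310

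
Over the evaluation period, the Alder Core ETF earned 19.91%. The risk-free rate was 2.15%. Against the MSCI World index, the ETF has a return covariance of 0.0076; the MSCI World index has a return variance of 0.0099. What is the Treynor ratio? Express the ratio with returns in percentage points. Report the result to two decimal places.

23.13

β = Cov / Var = 0.0076 / 0.0099 = 0.7677
Treynor = (Rp − Rf) / β = (19.91% − 2.15%) / 0.7677 = 17.76 / 0.7677 = 23.1340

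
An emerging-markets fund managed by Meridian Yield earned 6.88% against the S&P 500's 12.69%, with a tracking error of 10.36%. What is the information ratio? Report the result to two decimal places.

-0.56

IR = (Rp − Rb) / TE = (6.88% − 12.69%) / 10.36% = -5.81% / 10.36% = -0.5608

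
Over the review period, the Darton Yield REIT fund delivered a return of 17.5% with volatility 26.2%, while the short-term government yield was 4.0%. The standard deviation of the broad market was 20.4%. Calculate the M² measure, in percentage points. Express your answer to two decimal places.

Sharpe = (Rp − Rf) / σp = (17.5% − 4.0%) / 26.2% = 0.5153
M² = Rf + Sharpe × σm = 4.0% + 0.5153 × 20.4% = 14.5121%

14.51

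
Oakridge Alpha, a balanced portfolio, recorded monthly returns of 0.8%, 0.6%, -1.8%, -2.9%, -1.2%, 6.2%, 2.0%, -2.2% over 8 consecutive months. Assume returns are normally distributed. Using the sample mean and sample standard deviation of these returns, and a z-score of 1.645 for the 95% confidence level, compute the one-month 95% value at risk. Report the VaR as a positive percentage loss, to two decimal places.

4.67

Mean return μ = 1.50 / 8 = 0.1875%
Sample std dev = √[61.0888 / 7] = 2.9541%
VaR = −(μ − z·σ) = −(0.1875 − 1.645 × 2.9541) = −(-4.6720) = 4.6720%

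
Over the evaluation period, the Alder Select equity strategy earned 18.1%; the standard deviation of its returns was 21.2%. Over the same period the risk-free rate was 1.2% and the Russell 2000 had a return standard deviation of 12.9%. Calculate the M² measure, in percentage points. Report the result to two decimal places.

Sharpe = (Rp − Rf) / σp = (18.1% − 1.2%) / 21.2% = 0.7972
M² = Rf + Sharpe × σm = 1.2% + 0.7972 × 12.9% = 11.4839%

11.48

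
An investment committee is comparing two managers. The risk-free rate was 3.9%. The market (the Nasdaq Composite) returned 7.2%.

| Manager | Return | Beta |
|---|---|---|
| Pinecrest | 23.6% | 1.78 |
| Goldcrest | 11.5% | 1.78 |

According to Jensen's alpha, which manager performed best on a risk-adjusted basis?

Pinecrest

Pinecrest: α = 23.6% − [3.9% + 1.78 × (7.2% − 3.9%)] = 13.826
Goldcrest: α = 11.5% − [3.9% + 1.78 × (7.2% − 3.9%)] = 1.726
Highest: Pinecrest (13.826).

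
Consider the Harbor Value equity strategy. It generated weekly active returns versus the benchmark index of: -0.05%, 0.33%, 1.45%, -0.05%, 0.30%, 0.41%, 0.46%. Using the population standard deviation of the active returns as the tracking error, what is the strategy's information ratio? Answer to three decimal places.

0.872

Mean return r̄ = 2.850 / 7 = 0.4071%
Σ(r − r̄)² = (-0.05 − 0.4071)² + (0.33 − 0.4071)² + … = 1.5257
σ = √[1.5257 / 7] = 0.4669%
IR = r̄ / tracking error = 0.4071 / 0.4669 = 0.8719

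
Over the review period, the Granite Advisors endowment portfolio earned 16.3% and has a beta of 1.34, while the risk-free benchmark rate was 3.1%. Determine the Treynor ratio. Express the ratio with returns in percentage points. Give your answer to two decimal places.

Treynor = (Rp − Rf) / β = (16.3% − 3.1%) / 1.34 = 13.20 / 1.34 = 9.8507

9.85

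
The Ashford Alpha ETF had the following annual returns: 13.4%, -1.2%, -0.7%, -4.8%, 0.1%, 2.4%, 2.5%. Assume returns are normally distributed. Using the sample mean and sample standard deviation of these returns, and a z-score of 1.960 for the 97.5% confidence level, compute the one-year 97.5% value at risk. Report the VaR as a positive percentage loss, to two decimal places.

r̄ = (13.4 − 1.2 − 0.7 − 4.8 + 0.1 + 2.4 + 2.5) / 7 = 11.70 / 7 = 1.6714%
Σ(r − r̄)² = 196.9943; sample σ = √(196.9943/6) = 5.7300%
VaR = −(r̄ − z·σ) = −(1.6714 − 1.960 × 5.7300) = −(-9.5594) = 9.5594%

9.56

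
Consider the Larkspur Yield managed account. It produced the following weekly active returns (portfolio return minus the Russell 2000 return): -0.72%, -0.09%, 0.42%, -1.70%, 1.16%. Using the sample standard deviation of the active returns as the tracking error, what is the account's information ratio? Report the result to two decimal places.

-0.17

r̄ = (-0.72 − 0.09 + 0.42 − 1.7 + 1.16) / 5 = -0.1860%
Sample σ = √[Σ(r − r̄)² / 4] = √[4.7655 / 4] = √1.1914 = 1.0915%
IR = r̄ / tracking error = -0.1860 / 1.0915 = -0.1704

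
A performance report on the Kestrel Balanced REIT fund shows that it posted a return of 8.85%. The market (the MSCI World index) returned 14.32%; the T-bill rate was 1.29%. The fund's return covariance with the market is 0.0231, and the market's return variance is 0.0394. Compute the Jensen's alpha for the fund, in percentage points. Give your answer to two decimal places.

β = Cov / Var = 0.0231 / 0.0394 = 0.5863
E[R] = Rf + β(Rm − Rf) = 1.29% + 0.5863 × (14.32% − 1.29%) = 8.9295%
α = Rp − E[R] = 8.85% − 8.9295% = -0.0795

-0.08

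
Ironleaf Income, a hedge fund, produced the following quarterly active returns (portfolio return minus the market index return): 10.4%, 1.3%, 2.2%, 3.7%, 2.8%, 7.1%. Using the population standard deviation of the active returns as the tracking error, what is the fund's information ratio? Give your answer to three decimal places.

r̄ = (10.4 + 1.3 + 2.2 + 3.7 + 2.8 + 7.1) / 6 = 27.50 / 6 = 4.5833%
Population std dev = √[60.5883 / 6] = 3.1777%
IR = r̄ / tracking error = 4.5833 / 3.1777 = 1.4423

1.442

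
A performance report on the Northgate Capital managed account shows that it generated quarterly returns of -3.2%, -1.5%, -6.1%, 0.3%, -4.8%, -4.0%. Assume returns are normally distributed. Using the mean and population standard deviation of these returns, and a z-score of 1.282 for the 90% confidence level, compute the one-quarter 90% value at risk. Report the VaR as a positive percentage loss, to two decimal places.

r̄ = (-3.2 − 1.5 − 6.1 + 0.3 − 4.8 − 4) / 6 = -3.2167%
Population σ = √[Σ(r − r̄)² / 6] = √[26.7483 / 6] = √4.4581 = 2.1114%
VaR = −(r̄ − z·σ) = −(-3.2167 − 1.282 × 2.1114) = −(-5.9235) = 5.9235%

5.92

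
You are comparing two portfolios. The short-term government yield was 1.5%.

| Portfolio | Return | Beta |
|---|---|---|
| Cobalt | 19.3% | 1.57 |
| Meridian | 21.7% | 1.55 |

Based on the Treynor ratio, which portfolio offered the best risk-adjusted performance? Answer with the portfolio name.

Cobalt: Treynor = (19.3% − 1.5%) / 1.57 = 11.338
Meridian: Treynor = (21.7% − 1.5%) / 1.55 = 13.032
Highest: Meridian (13.032).

Meridian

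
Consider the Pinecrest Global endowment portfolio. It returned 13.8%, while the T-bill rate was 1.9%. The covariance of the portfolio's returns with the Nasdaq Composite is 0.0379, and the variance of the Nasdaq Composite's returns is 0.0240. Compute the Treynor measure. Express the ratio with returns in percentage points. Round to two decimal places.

7.54

β = Cov / Var = 0.0379 / 0.0240 = 1.5792
Treynor = (Rp − Rf) / β = (13.8% − 1.9%) / 1.5792 = 11.90 / 1.5792 = 7.5355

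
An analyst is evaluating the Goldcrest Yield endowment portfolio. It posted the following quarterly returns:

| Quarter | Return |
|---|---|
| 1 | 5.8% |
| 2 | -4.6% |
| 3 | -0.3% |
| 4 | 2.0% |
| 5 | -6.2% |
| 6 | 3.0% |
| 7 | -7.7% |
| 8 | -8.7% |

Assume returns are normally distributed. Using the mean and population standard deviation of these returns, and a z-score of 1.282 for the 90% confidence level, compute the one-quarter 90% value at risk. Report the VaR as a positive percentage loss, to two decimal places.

μ = (5.8 − 4.6 − 0.3 + 2 − 6.2 + 3 − 7.7 − 8.7) / 8 = -2.0875%
Population σ = √[Σ(r − μ)² / 8] = √[206.4488 / 8] = √25.8061 = 5.0800%
VaR = −(μ − z·σ) = −(-2.0875 − 1.282 × 5.0800) = −(-8.6001) = 8.6001%

8.60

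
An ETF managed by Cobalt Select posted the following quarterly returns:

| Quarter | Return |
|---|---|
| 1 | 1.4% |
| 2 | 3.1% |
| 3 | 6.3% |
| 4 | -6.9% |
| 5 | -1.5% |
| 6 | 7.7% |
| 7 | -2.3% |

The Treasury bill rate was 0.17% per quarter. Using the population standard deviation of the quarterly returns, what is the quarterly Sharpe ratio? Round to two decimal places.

0.20

μ = (1.4 + 3.1 + 6.3 − 6.9 − 1.5 + 7.7 − 2.3) / 7 = 7.80 / 7 = 1.1143%
Population σ = √[Σ(r − μ)² / 7] = √[157.0086 / 7] = √22.4298 = 4.7360%
Sharpe = (μ − rf) / σ = (1.1143 − 0.17) / 4.7360 = 0.9443 / 4.7360 = 0.1994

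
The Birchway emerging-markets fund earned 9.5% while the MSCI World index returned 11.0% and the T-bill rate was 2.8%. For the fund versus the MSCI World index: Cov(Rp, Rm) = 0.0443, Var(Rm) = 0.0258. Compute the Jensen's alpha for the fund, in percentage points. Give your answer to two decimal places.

β = Cov / Var = 0.0443 / 0.0258 = 1.7171
E[R] = Rf + β(Rm − Rf) = 2.8% + 1.7171 × (11.0% − 2.8%) = 16.8802%
α = Rp − E[R] = 9.5% − 16.8802% = -7.3802

-7.38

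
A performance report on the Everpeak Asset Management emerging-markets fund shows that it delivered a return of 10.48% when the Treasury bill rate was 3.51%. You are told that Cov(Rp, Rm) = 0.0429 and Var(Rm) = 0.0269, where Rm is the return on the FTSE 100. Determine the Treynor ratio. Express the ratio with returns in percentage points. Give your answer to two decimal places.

4.37

β = Cov / Var = 0.0429 / 0.0269 = 1.5948
Treynor = (Rp − Rf) / β = (10.48% − 3.51%) / 1.5948 = 6.97 / 1.5948 = 4.3705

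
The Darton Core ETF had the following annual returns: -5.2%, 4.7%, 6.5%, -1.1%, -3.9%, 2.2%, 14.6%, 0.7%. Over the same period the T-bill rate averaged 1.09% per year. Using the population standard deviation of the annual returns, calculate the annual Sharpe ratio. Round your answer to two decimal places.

Mean return r̄ = 18.50 / 8 = 2.3125%
Σ(r − r̄)² = 283.5088; population σ = √(283.5088/8) = 5.9530%
Sharpe = (r̄ − rf) / σ = (2.3125 − 1.09) / 5.9530 = 1.2225 / 5.9530 = 0.2054

0.21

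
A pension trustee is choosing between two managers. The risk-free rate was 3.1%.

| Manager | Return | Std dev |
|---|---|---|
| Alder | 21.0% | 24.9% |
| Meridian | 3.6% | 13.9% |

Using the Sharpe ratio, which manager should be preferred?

Alder: Sharpe ratio = (21.0% − 3.1%) / 24.9% = 0.719
Meridian: Sharpe ratio = (3.6% − 3.1%) / 13.9% = 0.036
Highest: Alder (0.719).

Alder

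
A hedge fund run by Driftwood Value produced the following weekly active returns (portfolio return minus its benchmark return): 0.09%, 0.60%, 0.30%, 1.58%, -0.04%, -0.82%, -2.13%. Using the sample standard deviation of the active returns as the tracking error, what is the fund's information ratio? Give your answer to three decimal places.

r̄ = (0.09 + 0.6 + 0.3 + 1.58 − 0.04 − 0.82 − 2.13) / 7 = -0.0600%
Σ(r − r̄)² = 8.1402; sample σ = √(8.1402/6) = 1.1648%
IR = r̄ / tracking error = -0.0600 / 1.1648 = -0.0515

-0.052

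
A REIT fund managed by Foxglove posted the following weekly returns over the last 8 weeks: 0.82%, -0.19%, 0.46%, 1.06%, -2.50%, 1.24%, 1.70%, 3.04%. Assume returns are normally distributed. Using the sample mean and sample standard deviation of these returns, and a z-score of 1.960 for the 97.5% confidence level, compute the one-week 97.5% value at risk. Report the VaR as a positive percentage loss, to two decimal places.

2.44

r̄ = (0.82 − 0.19 + 0.46 + 1.06 − 2.5 + 1.24 + 1.7 + 3.04) / 8 = 5.630 / 8 = 0.7038%
Σ(r − r̄)² = (0.82 − 0.7038)² + (-0.19 − 0.7038)² + (0.46 − 0.7038)² + … = 18.0008
sample σ = √(18.0008 / 7) = √2.5715 = 1.6036%
VaR = −(r̄ − z·σ) = −(0.7038 − 1.960 × 1.6036) = −(-2.4393) = 2.4393%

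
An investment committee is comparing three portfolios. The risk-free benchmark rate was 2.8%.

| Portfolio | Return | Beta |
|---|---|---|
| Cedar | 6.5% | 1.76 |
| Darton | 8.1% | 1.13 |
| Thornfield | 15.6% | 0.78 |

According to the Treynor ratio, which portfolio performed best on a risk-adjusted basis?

Cedar: Treynor = (6.5% − 2.8%) / 1.76 = 2.102
Darton: Treynor = (8.1% − 2.8%) / 1.13 = 4.690
Thornfield: Treynor = (15.6% − 2.8%) / 0.78 = 16.410
Highest: Thornfield (16.410).

Thornfield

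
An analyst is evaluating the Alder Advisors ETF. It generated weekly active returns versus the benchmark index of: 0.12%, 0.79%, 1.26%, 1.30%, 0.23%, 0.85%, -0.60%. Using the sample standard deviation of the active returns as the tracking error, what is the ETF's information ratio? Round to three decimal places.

0.823

Mean return r̄ = 3.950 / 7 = 0.5643%
Σ(r − r̄)² = 2.8226; sample σ = √(2.8226/6) = 0.6859%
IR = r̄ / tracking error = 0.5643 / 0.6859 = 0.8227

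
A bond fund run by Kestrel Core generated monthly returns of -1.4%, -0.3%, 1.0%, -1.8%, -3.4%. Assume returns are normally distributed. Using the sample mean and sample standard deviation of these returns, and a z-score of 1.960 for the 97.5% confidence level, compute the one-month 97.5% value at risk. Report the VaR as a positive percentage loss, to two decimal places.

4.41

r̄ = (-1.4 − 0.3 + 1 − 1.8 − 3.4) / 5 = -1.1800%
Σ(r − r̄)² = (-1.4 − (-1.1800))² + (-0.3 − (-1.1800))² + (1 − (-1.1800))² + … = 10.8880
σ = √[10.8880 / 4] = 1.6498%
VaR = −(r̄ − z·σ) = −(-1.1800 − 1.960 × 1.6498) = −(-4.4136) = 4.4136%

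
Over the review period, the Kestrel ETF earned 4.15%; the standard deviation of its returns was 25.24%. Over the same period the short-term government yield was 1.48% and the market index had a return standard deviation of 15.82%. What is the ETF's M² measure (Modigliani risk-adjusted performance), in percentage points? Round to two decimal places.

3.15

Sharpe = (Rp − Rf) / σp = (4.15% − 1.48%) / 25.24% = 0.1058
M² = Rf + Sharpe × σm = 1.48% + 0.1058 × 15.82% = 3.1538%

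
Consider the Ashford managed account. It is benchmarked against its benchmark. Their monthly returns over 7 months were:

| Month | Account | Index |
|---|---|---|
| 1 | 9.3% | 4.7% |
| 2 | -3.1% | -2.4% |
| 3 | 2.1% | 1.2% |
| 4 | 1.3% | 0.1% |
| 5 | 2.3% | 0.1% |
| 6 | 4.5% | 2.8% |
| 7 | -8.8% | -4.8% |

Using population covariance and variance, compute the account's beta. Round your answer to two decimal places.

1.79

r̄p = 1.0857%,  r̄m = 0.2429%
Cov = Σ(rp − r̄p)(rm − r̄m) / 7 = 15.2892
Var(rm) = Σ(rm − r̄m)² / 7 = 8.5396
β = Cov / Var = 15.2892 / 8.5396 = 1.7904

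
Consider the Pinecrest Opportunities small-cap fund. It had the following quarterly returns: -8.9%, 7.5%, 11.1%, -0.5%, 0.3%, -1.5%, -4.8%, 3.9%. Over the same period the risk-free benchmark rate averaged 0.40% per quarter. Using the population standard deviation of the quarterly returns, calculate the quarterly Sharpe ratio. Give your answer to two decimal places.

Mean return r̄ = 7.10 / 8 = 0.8875%
Population std dev = √[293.2088 / 8] = 6.0540%
Sharpe = (r̄ − rf) / σ = (0.8875 − 0.4) / 6.0540 = 0.4875 / 6.0540 = 0.0805

0.08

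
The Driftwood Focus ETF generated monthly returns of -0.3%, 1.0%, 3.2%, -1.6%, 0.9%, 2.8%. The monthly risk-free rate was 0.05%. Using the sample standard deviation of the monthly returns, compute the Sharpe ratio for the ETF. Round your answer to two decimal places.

r̄ = (-0.3 + 1 + 3.2 − 1.6 + 0.9 + 2.8) / 6 = 6.00 / 6 = 1.0000%
Σ(r − r̄)² = 16.5400; sample σ = √(16.5400/5) = 1.8188%
Sharpe = (r̄ − rf) / σ = (1.0000 − 0.05) / 1.8188 = 0.9500 / 1.8188 = 0.5223

0.52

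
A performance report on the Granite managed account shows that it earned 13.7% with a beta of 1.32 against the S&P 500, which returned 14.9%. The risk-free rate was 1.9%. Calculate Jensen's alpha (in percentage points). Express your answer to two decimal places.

-5.36

CAPM expected return = Rf + β(Rm − Rf) = 1.9% + 1.32 × (14.9% − 1.9%) = 1.9 + 1.32 × 13.00 = 19.0600%
Jensen's α = Rp − E[R] = 13.7% − 19.0600% = -5.3600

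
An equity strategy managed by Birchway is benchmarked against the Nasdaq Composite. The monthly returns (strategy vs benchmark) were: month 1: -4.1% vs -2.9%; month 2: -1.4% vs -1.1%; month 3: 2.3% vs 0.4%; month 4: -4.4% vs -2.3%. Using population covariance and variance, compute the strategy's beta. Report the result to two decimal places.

r̄p = -1.9000%,  r̄m = -1.4750%
Cov = Σ(rp − r̄p)(rm − r̄m) / 4 = 3.3150
Var(rm) = Σ(rm − r̄m)² / 4 = 1.5919
β = Cov / Var = 3.3150 / 1.5919 = 2.0824

2.08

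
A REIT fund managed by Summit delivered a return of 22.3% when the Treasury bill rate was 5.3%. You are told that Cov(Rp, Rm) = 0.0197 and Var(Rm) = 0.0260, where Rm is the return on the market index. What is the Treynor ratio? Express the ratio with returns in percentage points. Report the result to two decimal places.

22.44

β = Cov / Var = 0.0197 / 0.0260 = 0.7577
Treynor = (Rp − Rf) / β = (22.3% − 5.3%) / 0.7577 = 17.00 / 0.7577 = 22.4363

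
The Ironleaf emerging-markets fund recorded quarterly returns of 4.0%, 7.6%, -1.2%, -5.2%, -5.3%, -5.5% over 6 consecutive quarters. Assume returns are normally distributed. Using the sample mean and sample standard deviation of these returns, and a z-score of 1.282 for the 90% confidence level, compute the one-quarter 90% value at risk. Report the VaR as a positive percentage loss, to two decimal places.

μ = (4 + 7.6 − 1.2 − 5.2 − 5.3 − 5.5) / 6 = -0.9333%
Sample std dev = √[155.3533 / 5] = 5.5741%
VaR = −(μ − z·σ) = −(-0.9333 − 1.282 × 5.5741) = −(-8.0793) = 8.0793%

8.08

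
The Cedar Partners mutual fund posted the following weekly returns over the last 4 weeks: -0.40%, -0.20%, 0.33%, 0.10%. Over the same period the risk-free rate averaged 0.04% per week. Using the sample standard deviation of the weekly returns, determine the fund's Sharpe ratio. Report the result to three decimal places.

-0.256

r̄ = (-0.4 − 0.2 + 0.33 + 0.1) / 4 = -0.170 / 4 = -0.0425%
Sample std dev = √[0.3117 / 3] = 0.3223%
Sharpe = (r̄ − rf) / σ = (-0.0425 − 0.04) / 0.3223 = -0.0825 / 0.3223 = -0.2560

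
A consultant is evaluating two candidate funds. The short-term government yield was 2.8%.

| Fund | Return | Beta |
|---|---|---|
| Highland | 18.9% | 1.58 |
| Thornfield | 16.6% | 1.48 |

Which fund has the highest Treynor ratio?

Highland: Treynor = (18.9% − 2.8%) / 1.58 = 10.190
Thornfield: Treynor = (16.6% − 2.8%) / 1.48 = 9.324
Highest: Highland (10.190).

Highland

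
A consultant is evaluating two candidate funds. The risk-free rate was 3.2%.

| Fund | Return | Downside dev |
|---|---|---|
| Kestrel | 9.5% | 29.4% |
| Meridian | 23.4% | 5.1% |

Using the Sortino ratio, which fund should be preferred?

Kestrel: Sortino ratio = (9.5% − 3.2%) / 29.4% = 0.214
Meridian: Sortino ratio = (23.4% − 3.2%) / 5.1% = 3.961
Highest: Meridian (3.961).

Meridian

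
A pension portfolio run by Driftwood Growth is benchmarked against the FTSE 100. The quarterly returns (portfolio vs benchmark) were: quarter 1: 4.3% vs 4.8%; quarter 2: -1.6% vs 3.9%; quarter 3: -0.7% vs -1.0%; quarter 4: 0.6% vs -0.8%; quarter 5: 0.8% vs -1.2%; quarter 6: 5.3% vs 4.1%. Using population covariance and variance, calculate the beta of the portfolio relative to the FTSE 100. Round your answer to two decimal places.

0.50

r̄p = 1.4500%,  r̄m = 1.6333%
Cov = Σ(rp − r̄p)(rm − r̄m) / 6 = 3.5300
Var(rm) = Σ(rm − r̄m)² / 6 = 7.0222
β = Cov / Var = 3.5300 / 7.0222 = 0.5027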